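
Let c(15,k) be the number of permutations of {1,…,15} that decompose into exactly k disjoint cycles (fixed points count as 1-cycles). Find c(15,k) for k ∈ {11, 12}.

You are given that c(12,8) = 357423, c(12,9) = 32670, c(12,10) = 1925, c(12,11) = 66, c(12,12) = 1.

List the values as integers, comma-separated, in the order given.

2749747, 143325

row 13: T[13][9]=12·32670+357423=749463  T[13][10]=12·1925+32670=55770  T[13][11]=12·66+1925=2717  T[13][12]=12·1+66=78
row 14: T[14][10]=13·55770+749463=1474473  T[14][11]=13·2717+55770=91091  T[14][12]=13·78+2717=3731
row 15: T[15][11]=14·91091+1474473=2749747  T[15][12]=14·3731+91091=143325
Read c(15,11) = 2749747, c(15,12) = 143325.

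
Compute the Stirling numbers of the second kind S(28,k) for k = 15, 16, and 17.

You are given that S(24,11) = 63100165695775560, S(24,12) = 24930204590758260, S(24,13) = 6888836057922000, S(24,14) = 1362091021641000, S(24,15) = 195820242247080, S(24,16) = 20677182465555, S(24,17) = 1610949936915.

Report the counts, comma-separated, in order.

[25] T[25,12]:12*24930204590758260+63100165695775560=362262620784874680 · T[25,13]:13*6888836057922000+24930204590758260=114485073343744260 · T[25,14]:14*1362091021641000+6888836057922000=25958110360896000 · T[25,15]:15*195820242247080+1362091021641000=4299394655347200 · T[25,16]:16*20677182465555+195820242247080=526655161695960 · T[25,17]:17*1610949936915+20677182465555=48063331393110
[26] T[26,13]:13*114485073343744260+362262620784874680=1850568574253550060 · T[26,14]:14*25958110360896000+114485073343744260=477898618396288260 · T[26,15]:15*4299394655347200+25958110360896000=90449030191104000 · T[26,16]:16*526655161695960+4299394655347200=12725877242482560 · T[26,17]:17*48063331393110+526655161695960=1343731795378830
[27] T[27,14]:14*477898618396288260+1850568574253550060=8541149231801585700 · T[27,15]:15*90449030191104000+477898618396288260=1834634071262848260 · T[27,16]:16*12725877242482560+90449030191104000=294063066070824960 · T[27,17]:17*1343731795378830+12725877242482560=35569317763922670
[28] T[28,15]:15*1834634071262848260+8541149231801585700=36060660300744309600 · T[28,16]:16*294063066070824960+1834634071262848260=6539643128396047620 · T[28,17]:17*35569317763922670+294063066070824960=898741468057510350
Read S(28,15) = 36060660300744309600, S(28,16) = 6539643128396047620, S(28,17) = 898741468057510350.

36060660300744309600, 6539643128396047620, 898741468057510350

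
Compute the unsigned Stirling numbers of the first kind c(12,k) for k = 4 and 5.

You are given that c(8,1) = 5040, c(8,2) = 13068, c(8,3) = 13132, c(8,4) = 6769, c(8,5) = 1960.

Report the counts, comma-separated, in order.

@9  (9,1):5040·8+0→40320, (9,2):13068·8+5040→109584, (9,3):13132·8+13068→118124, (9,4):6769·8+13132→67284, (9,5):1960·8+6769→22449
@10  (10,2):109584·9+40320→1026576, (10,3):118124·9+109584→1172700, (10,4):67284·9+118124→723680, (10,5):22449·9+67284→269325
@11  (11,3):1172700·10+1026576→12753576, (11,4):723680·10+1172700→8409500, (11,5):269325·10+723680→3416930
@12  (12,4):8409500·11+12753576→105258076, (12,5):3416930·11+8409500→45995730
Read c(12,4) = 105258076, c(12,5) = 45995730.

105258076, 45995730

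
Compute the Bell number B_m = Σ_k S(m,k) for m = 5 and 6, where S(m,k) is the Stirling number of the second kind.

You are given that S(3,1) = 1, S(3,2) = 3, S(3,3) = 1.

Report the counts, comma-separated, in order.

row 4: T[4][1]=1·1+0=1  T[4][2]=2·3+1=7  T[4][3]=3·1+3=6  T[4][4]=4·0+1=1
row 5: T[5][1]=1·1+0=1  T[5][2]=2·7+1=15  T[5][3]=3·6+7=25  T[5][4]=4·1+6=10  T[5][5]=5·0+1=1
row 6: T[6][1]=1·1+0=1  T[6][2]=2·15+1=31  T[6][3]=3·25+15=90  T[6][4]=4·10+25=65  T[6][5]=5·1+10=15  T[6][6]=6·0+1=1
B_5 = ΣS(5,k) = 1+15+25+10+1 = 52
B_6 = ΣS(6,k) = 1+31+90+65+15+1 = 203

52, 203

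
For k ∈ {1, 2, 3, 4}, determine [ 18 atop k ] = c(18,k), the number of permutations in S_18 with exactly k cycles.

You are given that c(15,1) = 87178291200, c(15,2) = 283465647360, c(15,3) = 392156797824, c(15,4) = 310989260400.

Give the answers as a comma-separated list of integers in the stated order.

355687428096000, 1223405590579200, 1821602444624640, 1583313975727488

@16  (16,1):87178291200·15+0→1307674368000, (16,2):283465647360·15+87178291200→4339163001600, (16,3):392156797824·15+283465647360→6165817614720, (16,4):310989260400·15+392156797824→5056995703824
@17  (17,1):1307674368000·16+0→20922789888000, (17,2):4339163001600·16+1307674368000→70734282393600, (17,3):6165817614720·16+4339163001600→102992244837120, (17,4):5056995703824·16+6165817614720→87077748875904
@18  (18,1):20922789888000·17+0→355687428096000, (18,2):70734282393600·17+20922789888000→1223405590579200, (18,3):102992244837120·17+70734282393600→1821602444624640, (18,4):87077748875904·17+102992244837120→1583313975727488
Read c(18,1) = 355687428096000, c(18,2) = 1223405590579200, c(18,3) = 1821602444624640, c(18,4) = 1583313975727488.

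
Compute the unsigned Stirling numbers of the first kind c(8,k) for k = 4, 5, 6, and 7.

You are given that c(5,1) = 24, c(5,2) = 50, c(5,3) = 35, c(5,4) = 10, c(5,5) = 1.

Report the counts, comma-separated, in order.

[6] T[6,2]:5*50+24=274 · T[6,3]:5*35+50=225 · T[6,4]:5*10+35=85 · T[6,5]:5*1+10=15 · T[6,6]:5*0+1=1
[7] T[7,3]:6*225+274=1624 · T[7,4]:6*85+225=735 · T[7,5]:6*15+85=175 · T[7,6]:6*1+15=21 · T[7,7]:6*0+1=1
[8] T[8,4]:7*735+1624=6769 · T[8,5]:7*175+735=1960 · T[8,6]:7*21+175=322 · T[8,7]:7*1+21=28
Read c(8,4) = 6769, c(8,5) = 1960, c(8,6) = 322, c(8,7) = 28.

6769, 1960, 322, 28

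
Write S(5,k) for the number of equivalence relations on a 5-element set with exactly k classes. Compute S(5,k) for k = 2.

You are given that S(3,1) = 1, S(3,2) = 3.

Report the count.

15

r4: T_4,1=1×1+0=1; T_4,2=2×3+1=7
r5: T_5,2=2×7+1=15
Read S(5,2) = 15.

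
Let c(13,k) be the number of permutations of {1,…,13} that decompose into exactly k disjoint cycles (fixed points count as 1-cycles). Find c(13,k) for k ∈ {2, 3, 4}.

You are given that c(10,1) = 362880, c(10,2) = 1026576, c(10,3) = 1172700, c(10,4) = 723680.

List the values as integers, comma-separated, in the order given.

@11  (11,1):362880·10+0→3628800, (11,2):1026576·10+362880→10628640, (11,3):1172700·10+1026576→12753576, (11,4):723680·10+1172700→8409500
@12  (12,1):3628800·11+0→39916800, (12,2):10628640·11+3628800→120543840, (12,3):12753576·11+10628640→150917976, (12,4):8409500·11+12753576→105258076
@13  (13,2):120543840·12+39916800→1486442880, (13,3):150917976·12+120543840→1931559552, (13,4):105258076·12+150917976→1414014888
Read c(13,2) = 1486442880, c(13,3) = 1931559552, c(13,4) = 1414014888.

1486442880, 1931559552, 1414014888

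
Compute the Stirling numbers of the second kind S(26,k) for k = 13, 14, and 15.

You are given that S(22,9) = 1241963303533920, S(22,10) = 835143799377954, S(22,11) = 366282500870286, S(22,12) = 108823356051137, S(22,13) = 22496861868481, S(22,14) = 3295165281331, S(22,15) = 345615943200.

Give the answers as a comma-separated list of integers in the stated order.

1850568574253550060, 477898618396288260, 90449030191104000

[23] T[23,10]:10*835143799377954+1241963303533920=9593401297313460 · T[23,11]:11*366282500870286+835143799377954=4864251308951100 · T[23,12]:12*108823356051137+366282500870286=1672162773483930 · T[23,13]:13*22496861868481+108823356051137=401282560341390 · T[23,14]:14*3295165281331+22496861868481=68629175807115 · T[23,15]:15*345615943200+3295165281331=8479404429331
[24] T[24,11]:11*4864251308951100+9593401297313460=63100165695775560 · T[24,12]:12*1672162773483930+4864251308951100=24930204590758260 · T[24,13]:13*401282560341390+1672162773483930=6888836057922000 · T[24,14]:14*68629175807115+401282560341390=1362091021641000 · T[24,15]:15*8479404429331+68629175807115=195820242247080
[25] T[25,12]:12*24930204590758260+63100165695775560=362262620784874680 · T[25,13]:13*6888836057922000+24930204590758260=114485073343744260 · T[25,14]:14*1362091021641000+6888836057922000=25958110360896000 · T[25,15]:15*195820242247080+1362091021641000=4299394655347200
[26] T[26,13]:13*114485073343744260+362262620784874680=1850568574253550060 · T[26,14]:14*25958110360896000+114485073343744260=477898618396288260 · T[26,15]:15*4299394655347200+25958110360896000=90449030191104000
Read S(26,13) = 1850568574253550060, S(26,14) = 477898618396288260, S(26,15) = 90449030191104000.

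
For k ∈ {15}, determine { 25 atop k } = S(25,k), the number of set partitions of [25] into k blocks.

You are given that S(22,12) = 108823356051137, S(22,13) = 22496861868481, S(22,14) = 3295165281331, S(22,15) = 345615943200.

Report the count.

4299394655347200

r23: T_23,13=13×22496861868481+108823356051137=401282560341390; T_23,14=14×3295165281331+22496861868481=68629175807115; T_23,15=15×345615943200+3295165281331=8479404429331
r24: T_24,14=14×68629175807115+401282560341390=1362091021641000; T_24,15=15×8479404429331+68629175807115=195820242247080
r25: T_25,15=15×195820242247080+1362091021641000=4299394655347200
Read S(25,15) = 4299394655347200.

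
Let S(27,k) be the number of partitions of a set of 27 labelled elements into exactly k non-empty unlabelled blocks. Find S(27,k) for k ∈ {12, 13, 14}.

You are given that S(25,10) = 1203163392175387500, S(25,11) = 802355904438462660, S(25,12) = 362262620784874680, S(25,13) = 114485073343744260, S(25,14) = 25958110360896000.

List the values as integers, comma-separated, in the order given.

i=26: T(26,11)=1203163392175387500+11·802355904438462660=10029078340998476760 | T(26,12)=802355904438462660+12·362262620784874680=5149507353856958820 | T(26,13)=362262620784874680+13·114485073343744260=1850568574253550060 | T(26,14)=114485073343744260+14·25958110360896000=477898618396288260
i=27: T(27,12)=10029078340998476760+12·5149507353856958820=71823166587281982600 | T(27,13)=5149507353856958820+13·1850568574253550060=29206898819153109600 | T(27,14)=1850568574253550060+14·477898618396288260=8541149231801585700
Read S(27,12) = 71823166587281982600, S(27,13) = 29206898819153109600, S(27,14) = 8541149231801585700.

71823166587281982600, 29206898819153109600, 8541149231801585700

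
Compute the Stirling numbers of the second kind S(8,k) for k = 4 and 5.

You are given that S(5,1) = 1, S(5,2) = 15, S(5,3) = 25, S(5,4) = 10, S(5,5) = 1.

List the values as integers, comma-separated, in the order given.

[6] T[6,2]:2*15+1=31 · T[6,3]:3*25+15=90 · T[6,4]:4*10+25=65 · T[6,5]:5*1+10=15
[7] T[7,3]:3*90+31=301 · T[7,4]:4*65+90=350 · T[7,5]:5*15+65=140
[8] T[8,4]:4*350+301=1701 · T[8,5]:5*140+350=1050
Read S(8,4) = 1701, S(8,5) = 1050.

1701, 1050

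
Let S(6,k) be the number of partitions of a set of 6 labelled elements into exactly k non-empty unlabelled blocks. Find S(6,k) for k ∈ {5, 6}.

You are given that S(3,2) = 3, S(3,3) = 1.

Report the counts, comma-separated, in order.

row 4: T[4][3]=3·1+3=6  T[4][4]=4·0+1=1
row 5: T[5][4]=4·1+6=10  T[5][5]=5·0+1=1
row 6: T[6][5]=5·1+10=15  T[6][6]=6·0+1=1
Read S(6,5) = 15, S(6,6) = 1.

15, 1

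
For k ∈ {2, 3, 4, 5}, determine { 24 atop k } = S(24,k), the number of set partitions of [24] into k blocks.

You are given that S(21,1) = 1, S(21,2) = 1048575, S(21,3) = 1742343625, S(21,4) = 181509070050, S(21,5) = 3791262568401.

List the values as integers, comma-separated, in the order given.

r22: T_22,1=1×1+0=1; T_22,2=2×1048575+1=2097151; T_22,3=3×1742343625+1048575=5228079450; T_22,4=4×181509070050+1742343625=727778623825; T_22,5=5×3791262568401+181509070050=19137821912055
r23: T_23,1=1×1+0=1; T_23,2=2×2097151+1=4194303; T_23,3=3×5228079450+2097151=15686335501; T_23,4=4×727778623825+5228079450=2916342574750; T_23,5=5×19137821912055+727778623825=96416888184100
r24: T_24,2=2×4194303+1=8388607; T_24,3=3×15686335501+4194303=47063200806; T_24,4=4×2916342574750+15686335501=11681056634501; T_24,5=5×96416888184100+2916342574750=485000783495250
Read S(24,2) = 8388607, S(24,3) = 47063200806, S(24,4) = 11681056634501, S(24,5) = 485000783495250.

8388607, 47063200806, 11681056634501, 485000783495250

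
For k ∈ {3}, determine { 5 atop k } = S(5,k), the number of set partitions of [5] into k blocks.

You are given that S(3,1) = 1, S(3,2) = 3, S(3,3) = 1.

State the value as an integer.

@4  (4,2):3·2+1→7, (4,3):1·3+3→6
@5  (5,3):6·3+7→25
Read S(5,3) = 25.

25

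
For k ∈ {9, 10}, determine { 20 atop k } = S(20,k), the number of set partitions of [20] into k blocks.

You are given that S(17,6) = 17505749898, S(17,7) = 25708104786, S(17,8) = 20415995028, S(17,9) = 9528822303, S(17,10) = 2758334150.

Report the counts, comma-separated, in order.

12011282644725, 5917584964655

i=18: T(18,7)=17505749898+7·25708104786=197462483400 | T(18,8)=25708104786+8·20415995028=189036065010 | T(18,9)=20415995028+9·9528822303=106175395755 | T(18,10)=9528822303+10·2758334150=37112163803
i=19: T(19,8)=197462483400+8·189036065010=1709751003480 | T(19,9)=189036065010+9·106175395755=1144614626805 | T(19,10)=106175395755+10·37112163803=477297033785
i=20: T(20,9)=1709751003480+9·1144614626805=12011282644725 | T(20,10)=1144614626805+10·477297033785=5917584964655
Read S(20,9) = 12011282644725, S(20,10) = 5917584964655.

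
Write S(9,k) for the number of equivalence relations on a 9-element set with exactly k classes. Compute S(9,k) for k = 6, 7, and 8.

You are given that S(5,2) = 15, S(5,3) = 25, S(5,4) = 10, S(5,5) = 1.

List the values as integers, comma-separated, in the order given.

2646, 462, 36

[6] T[6,3]:3*25+15=90 · T[6,4]:4*10+25=65 · T[6,5]:5*1+10=15 · T[6,6]:6*0+1=1
[7] T[7,4]:4*65+90=350 · T[7,5]:5*15+65=140 · T[7,6]:6*1+15=21 · T[7,7]:7*0+1=1
[8] T[8,5]:5*140+350=1050 · T[8,6]:6*21+140=266 · T[8,7]:7*1+21=28 · T[8,8]:8*0+1=1
[9] T[9,6]:6*266+1050=2646 · T[9,7]:7*28+266=462 · T[9,8]:8*1+28=36
Read S(9,6) = 2646, S(9,7) = 462, S(9,8) = 36.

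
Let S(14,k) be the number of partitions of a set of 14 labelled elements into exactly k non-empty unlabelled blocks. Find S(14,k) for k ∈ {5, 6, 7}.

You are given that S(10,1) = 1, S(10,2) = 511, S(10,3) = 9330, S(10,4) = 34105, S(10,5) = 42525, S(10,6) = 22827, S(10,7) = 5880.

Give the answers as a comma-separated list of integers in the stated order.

40075035, 63436373, 49329280

i=11: T(11,2)=1+2·511=1023 | T(11,3)=511+3·9330=28501 | T(11,4)=9330+4·34105=145750 | T(11,5)=34105+5·42525=246730 | T(11,6)=42525+6·22827=179487 | T(11,7)=22827+7·5880=63987
i=12: T(12,3)=1023+3·28501=86526 | T(12,4)=28501+4·145750=611501 | T(12,5)=145750+5·246730=1379400 | T(12,6)=246730+6·179487=1323652 | T(12,7)=179487+7·63987=627396
i=13: T(13,4)=86526+4·611501=2532530 | T(13,5)=611501+5·1379400=7508501 | T(13,6)=1379400+6·1323652=9321312 | T(13,7)=1323652+7·627396=5715424
i=14: T(14,5)=2532530+5·7508501=40075035 | T(14,6)=7508501+6·9321312=63436373 | T(14,7)=9321312+7·5715424=49329280
Read S(14,5) = 40075035, S(14,6) = 63436373, S(14,7) = 49329280.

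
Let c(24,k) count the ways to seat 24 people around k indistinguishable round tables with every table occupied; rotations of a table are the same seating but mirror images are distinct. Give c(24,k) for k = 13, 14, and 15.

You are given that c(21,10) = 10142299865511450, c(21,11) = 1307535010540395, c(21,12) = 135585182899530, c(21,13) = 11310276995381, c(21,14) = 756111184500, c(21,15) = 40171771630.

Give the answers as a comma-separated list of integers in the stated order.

[22] T[22,11]:21*1307535010540395+10142299865511450=37600535086859745 · T[22,12]:21*135585182899530+1307535010540395=4154823851430525 · T[22,13]:21*11310276995381+135585182899530=373100999802531 · T[22,14]:21*756111184500+11310276995381=27188611869881 · T[22,15]:21*40171771630+756111184500=1599718388730
[23] T[23,12]:22*4154823851430525+37600535086859745=129006659818331295 · T[23,13]:22*373100999802531+4154823851430525=12363045847086207 · T[23,14]:22*27188611869881+373100999802531=971250460939913 · T[23,15]:22*1599718388730+27188611869881=62382416421941
[24] T[24,13]:23*12363045847086207+129006659818331295=413356714301314056 · T[24,14]:23*971250460939913+12363045847086207=34701806448704206 · T[24,15]:23*62382416421941+971250460939913=2406046038644556
Read c(24,13) = 413356714301314056, c(24,14) = 34701806448704206, c(24,15) = 2406046038644556.

413356714301314056, 34701806448704206, 2406046038644556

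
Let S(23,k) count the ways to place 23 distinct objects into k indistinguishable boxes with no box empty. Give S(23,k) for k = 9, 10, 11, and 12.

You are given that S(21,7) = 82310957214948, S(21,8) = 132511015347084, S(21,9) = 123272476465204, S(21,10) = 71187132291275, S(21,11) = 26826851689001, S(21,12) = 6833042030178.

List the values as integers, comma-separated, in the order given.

[22] T[22,8]:8*132511015347084+82310957214948=1142399079991620 · T[22,9]:9*123272476465204+132511015347084=1241963303533920 · T[22,10]:10*71187132291275+123272476465204=835143799377954 · T[22,11]:11*26826851689001+71187132291275=366282500870286 · T[22,12]:12*6833042030178+26826851689001=108823356051137
[23] T[23,9]:9*1241963303533920+1142399079991620=12320068811796900 · T[23,10]:10*835143799377954+1241963303533920=9593401297313460 · T[23,11]:11*366282500870286+835143799377954=4864251308951100 · T[23,12]:12*108823356051137+366282500870286=1672162773483930
Read S(23,9) = 12320068811796900, S(23,10) = 9593401297313460, S(23,11) = 4864251308951100, S(23,12) = 1672162773483930.

12320068811796900, 9593401297313460, 4864251308951100, 1672162773483930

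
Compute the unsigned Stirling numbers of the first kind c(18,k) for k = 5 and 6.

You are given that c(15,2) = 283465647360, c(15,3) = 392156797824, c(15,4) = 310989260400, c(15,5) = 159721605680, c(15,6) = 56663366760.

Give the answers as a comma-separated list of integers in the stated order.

i=16: T(16,3)=283465647360+15·392156797824=6165817614720 | T(16,4)=392156797824+15·310989260400=5056995703824 | T(16,5)=310989260400+15·159721605680=2706813345600 | T(16,6)=159721605680+15·56663366760=1009672107080
i=17: T(17,4)=6165817614720+16·5056995703824=87077748875904 | T(17,5)=5056995703824+16·2706813345600=48366009233424 | T(17,6)=2706813345600+16·1009672107080=18861567058880
i=18: T(18,5)=87077748875904+17·48366009233424=909299905844112 | T(18,6)=48366009233424+17·18861567058880=369012649234384
Read c(18,5) = 909299905844112, c(18,6) = 369012649234384.

909299905844112, 369012649234384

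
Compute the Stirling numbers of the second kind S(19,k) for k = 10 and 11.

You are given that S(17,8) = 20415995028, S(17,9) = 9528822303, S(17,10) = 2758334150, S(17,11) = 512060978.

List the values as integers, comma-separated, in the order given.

[18] T[18,9]:9*9528822303+20415995028=106175395755 · T[18,10]:10*2758334150+9528822303=37112163803 · T[18,11]:11*512060978+2758334150=8391004908
[19] T[19,10]:10*37112163803+106175395755=477297033785 · T[19,11]:11*8391004908+37112163803=129413217791
Read S(19,10) = 477297033785, S(19,11) = 129413217791.

477297033785, 129413217791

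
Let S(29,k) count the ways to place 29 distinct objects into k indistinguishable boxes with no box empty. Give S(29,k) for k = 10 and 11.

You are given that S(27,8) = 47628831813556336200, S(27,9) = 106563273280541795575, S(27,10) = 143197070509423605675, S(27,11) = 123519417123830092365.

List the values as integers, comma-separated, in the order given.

r28: T_28,9=9×106563273280541795575+47628831813556336200=1006698291338432496375; T_28,10=10×143197070509423605675+106563273280541795575=1538533978374777852325; T_28,11=11×123519417123830092365+143197070509423605675=1501910658871554621690
r29: T_29,10=10×1538533978374777852325+1006698291338432496375=16392038075086211019625; T_29,11=11×1501910658871554621690+1538533978374777852325=18059551225961878690915
Read S(29,10) = 16392038075086211019625, S(29,11) = 18059551225961878690915.

16392038075086211019625, 18059551225961878690915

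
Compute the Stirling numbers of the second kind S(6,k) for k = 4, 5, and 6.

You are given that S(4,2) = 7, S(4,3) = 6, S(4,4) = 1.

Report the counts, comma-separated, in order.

row 5: T[5][3]=3·6+7=25  T[5][4]=4·1+6=10  T[5][5]=5·0+1=1
row 6: T[6][4]=4·10+25=65  T[6][5]=5·1+10=15  T[6][6]=6·0+1=1
Read S(6,4) = 65, S(6,5) = 15, S(6,6) = 1.

65, 15, 1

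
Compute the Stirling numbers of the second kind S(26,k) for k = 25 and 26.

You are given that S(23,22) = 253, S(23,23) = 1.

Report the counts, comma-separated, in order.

325, 1

i=24: T(24,23)=253+23·1=276 | T(24,24)=1+24·0=1
i=25: T(25,24)=276+24·1=300 | T(25,25)=1+25·0=1
i=26: T(26,25)=300+25·1=325 | T(26,26)=1+26·0=1
Read S(26,25) = 325, S(26,26) = 1.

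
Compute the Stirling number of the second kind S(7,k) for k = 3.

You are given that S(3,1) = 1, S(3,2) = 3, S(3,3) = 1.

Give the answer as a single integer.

301

[4] T[4,1]:1*1+0=1 · T[4,2]:2*3+1=7 · T[4,3]:3*1+3=6
[5] T[5,1]:1*1+0=1 · T[5,2]:2*7+1=15 · T[5,3]:3*6+7=25
[6] T[6,2]:2*15+1=31 · T[6,3]:3*25+15=90
[7] T[7,3]:3*90+31=301
Read S(7,3) = 301.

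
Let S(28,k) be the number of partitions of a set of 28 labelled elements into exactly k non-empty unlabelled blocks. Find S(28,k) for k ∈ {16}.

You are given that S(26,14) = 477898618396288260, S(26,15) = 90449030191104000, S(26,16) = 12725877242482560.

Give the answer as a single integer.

i=27: T(27,15)=477898618396288260+15·90449030191104000=1834634071262848260 | T(27,16)=90449030191104000+16·12725877242482560=294063066070824960
i=28: T(28,16)=1834634071262848260+16·294063066070824960=6539643128396047620
Read S(28,16) = 6539643128396047620.

6539643128396047620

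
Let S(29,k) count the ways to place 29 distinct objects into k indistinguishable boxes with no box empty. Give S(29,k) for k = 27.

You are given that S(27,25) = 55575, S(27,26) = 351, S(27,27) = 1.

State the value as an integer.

row 28: T[28][26]=26·351+55575=64701  T[28][27]=27·1+351=378
row 29: T[29][27]=27·378+64701=74907
Read S(29,27) = 74907.

74907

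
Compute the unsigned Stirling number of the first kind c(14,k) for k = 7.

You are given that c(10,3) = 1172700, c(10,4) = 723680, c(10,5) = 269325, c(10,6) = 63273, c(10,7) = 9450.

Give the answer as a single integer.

r11: T_11,4=10×723680+1172700=8409500; T_11,5=10×269325+723680=3416930; T_11,6=10×63273+269325=902055; T_11,7=10×9450+63273=157773
r12: T_12,5=11×3416930+8409500=45995730; T_12,6=11×902055+3416930=13339535; T_12,7=11×157773+902055=2637558
r13: T_13,6=12×13339535+45995730=206070150; T_13,7=12×2637558+13339535=44990231
r14: T_14,7=13×44990231+206070150=790943153
Read c(14,7) = 790943153.

790943153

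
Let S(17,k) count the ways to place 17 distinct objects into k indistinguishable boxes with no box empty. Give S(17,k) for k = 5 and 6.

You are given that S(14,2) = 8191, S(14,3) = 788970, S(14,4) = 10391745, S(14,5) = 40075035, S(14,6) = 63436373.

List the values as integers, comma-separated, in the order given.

r15: T_15,3=3×788970+8191=2375101; T_15,4=4×10391745+788970=42355950; T_15,5=5×40075035+10391745=210766920; T_15,6=6×63436373+40075035=420693273
r16: T_16,4=4×42355950+2375101=171798901; T_16,5=5×210766920+42355950=1096190550; T_16,6=6×420693273+210766920=2734926558
r17: T_17,5=5×1096190550+171798901=5652751651; T_17,6=6×2734926558+1096190550=17505749898
Read S(17,5) = 5652751651, S(17,6) = 17505749898.

5652751651, 17505749898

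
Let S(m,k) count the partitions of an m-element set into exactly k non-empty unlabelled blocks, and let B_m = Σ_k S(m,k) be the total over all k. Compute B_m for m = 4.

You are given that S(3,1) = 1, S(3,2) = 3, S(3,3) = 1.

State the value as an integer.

15

row 4: T[4][1]=1·1+0=1  T[4][2]=2·3+1=7  T[4][3]=3·1+3=6  T[4][4]=4·0+1=1
B_4 = ΣS(4,k) = 1+7+6+1 = 15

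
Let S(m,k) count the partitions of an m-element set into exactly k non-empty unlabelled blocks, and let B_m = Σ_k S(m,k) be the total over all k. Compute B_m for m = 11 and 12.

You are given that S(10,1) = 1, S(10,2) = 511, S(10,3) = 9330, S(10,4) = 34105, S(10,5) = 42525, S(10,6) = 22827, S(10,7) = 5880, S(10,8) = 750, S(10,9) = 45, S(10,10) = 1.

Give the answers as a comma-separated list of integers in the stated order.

678570, 4213597

row 11: T[11][1]=1·1+0=1  T[11][2]=2·511+1=1023  T[11][3]=3·9330+511=28501  T[11][4]=4·34105+9330=145750  T[11][5]=5·42525+34105=246730  T[11][6]=6·22827+42525=179487  T[11][7]=7·5880+22827=63987  T[11][8]=8·750+5880=11880  T[11][9]=9·45+750=1155  T[11][10]=10·1+45=55  T[11][11]=11·0+1=1
row 12: T[12][1]=1·1+0=1  T[12][2]=2·1023+1=2047  T[12][3]=3·28501+1023=86526  T[12][4]=4·145750+28501=611501  T[12][5]=5·246730+145750=1379400  T[12][6]=6·179487+246730=1323652  T[12][7]=7·63987+179487=627396  T[12][8]=8·11880+63987=159027  T[12][9]=9·1155+11880=22275  T[12][10]=10·55+1155=1705  T[12][11]=11·1+55=66  T[12][12]=12·0+1=1
B_11 = ΣS(11,k) = 1+1023+28501+145750+246730+179487+63987+11880+1155+55+1 = 678570
B_12 = ΣS(12,k) = 1+2047+86526+611501+1379400+1323652+627396+159027+22275+1705+66+1 = 4213597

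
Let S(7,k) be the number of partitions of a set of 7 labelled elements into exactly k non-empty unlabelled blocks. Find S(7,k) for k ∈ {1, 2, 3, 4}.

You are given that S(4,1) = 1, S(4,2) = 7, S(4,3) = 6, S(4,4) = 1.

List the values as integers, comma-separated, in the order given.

i=5: T(5,1)=0+1·1=1 | T(5,2)=1+2·7=15 | T(5,3)=7+3·6=25 | T(5,4)=6+4·1=10
i=6: T(6,1)=0+1·1=1 | T(6,2)=1+2·15=31 | T(6,3)=15+3·25=90 | T(6,4)=25+4·10=65
i=7: T(7,1)=0+1·1=1 | T(7,2)=1+2·31=63 | T(7,3)=31+3·90=301 | T(7,4)=90+4·65=350
Read S(7,1) = 1, S(7,2) = 63, S(7,3) = 301, S(7,4) = 350.

1, 63, 301, 350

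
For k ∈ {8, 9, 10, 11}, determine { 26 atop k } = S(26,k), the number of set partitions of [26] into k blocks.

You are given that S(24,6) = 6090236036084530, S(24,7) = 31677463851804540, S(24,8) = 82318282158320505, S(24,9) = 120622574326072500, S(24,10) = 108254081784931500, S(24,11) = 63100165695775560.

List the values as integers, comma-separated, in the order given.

[25] T[25,7]:7*31677463851804540+6090236036084530=227832482998716310 · T[25,8]:8*82318282158320505+31677463851804540=690223721118368580 · T[25,9]:9*120622574326072500+82318282158320505=1167921451092973005 · T[25,10]:10*108254081784931500+120622574326072500=1203163392175387500 · T[25,11]:11*63100165695775560+108254081784931500=802355904438462660
[26] T[26,8]:8*690223721118368580+227832482998716310=5749622251945664950 · T[26,9]:9*1167921451092973005+690223721118368580=11201516780955125625 · T[26,10]:10*1203163392175387500+1167921451092973005=13199555372846848005 · T[26,11]:11*802355904438462660+1203163392175387500=10029078340998476760
Read S(26,8) = 5749622251945664950, S(26,9) = 11201516780955125625, S(26,10) = 13199555372846848005, S(26,11) = 10029078340998476760.

5749622251945664950, 11201516780955125625, 13199555372846848005, 10029078340998476760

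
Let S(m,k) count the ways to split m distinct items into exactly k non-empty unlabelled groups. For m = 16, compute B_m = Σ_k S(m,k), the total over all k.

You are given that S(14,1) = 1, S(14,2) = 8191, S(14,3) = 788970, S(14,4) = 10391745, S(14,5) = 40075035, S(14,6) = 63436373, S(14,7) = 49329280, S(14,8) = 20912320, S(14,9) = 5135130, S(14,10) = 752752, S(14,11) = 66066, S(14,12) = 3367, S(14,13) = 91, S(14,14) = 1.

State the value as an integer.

10480142147

i=15: T(15,1)=0+1·1=1 | T(15,2)=1+2·8191=16383 | T(15,3)=8191+3·788970=2375101 | T(15,4)=788970+4·10391745=42355950 | T(15,5)=10391745+5·40075035=210766920 | T(15,6)=40075035+6·63436373=420693273 | T(15,7)=63436373+7·49329280=408741333 | T(15,8)=49329280+8·20912320=216627840 | T(15,9)=20912320+9·5135130=67128490 | T(15,10)=5135130+10·752752=12662650 | T(15,11)=752752+11·66066=1479478 | T(15,12)=66066+12·3367=106470 | T(15,13)=3367+13·91=4550 | T(15,14)=91+14·1=105 | T(15,15)=1+15·0=1
i=16: T(16,1)=0+1·1=1 | T(16,2)=1+2·16383=32767 | T(16,3)=16383+3·2375101=7141686 | T(16,4)=2375101+4·42355950=171798901 | T(16,5)=42355950+5·210766920=1096190550 | T(16,6)=210766920+6·420693273=2734926558 | T(16,7)=420693273+7·408741333=3281882604 | T(16,8)=408741333+8·216627840=2141764053 | T(16,9)=216627840+9·67128490=820784250 | T(16,10)=67128490+10·12662650=193754990 | T(16,11)=12662650+11·1479478=28936908 | T(16,12)=1479478+12·106470=2757118 | T(16,13)=106470+13·4550=165620 | T(16,14)=4550+14·105=6020 | T(16,15)=105+15·1=120 | T(16,16)=1+16·0=1
B_16 = ΣS(16,k) = 1+32767+7141686+171798901+1096190550+2734926558+3281882604+2141764053+820784250+193754990+28936908+2757118+165620+6020+120+1 = 10480142147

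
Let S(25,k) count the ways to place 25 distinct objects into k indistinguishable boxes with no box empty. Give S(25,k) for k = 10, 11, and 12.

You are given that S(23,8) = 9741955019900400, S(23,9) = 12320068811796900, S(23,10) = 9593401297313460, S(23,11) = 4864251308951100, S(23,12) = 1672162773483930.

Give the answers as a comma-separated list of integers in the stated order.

r24: T_24,9=9×12320068811796900+9741955019900400=120622574326072500; T_24,10=10×9593401297313460+12320068811796900=108254081784931500; T_24,11=11×4864251308951100+9593401297313460=63100165695775560; T_24,12=12×1672162773483930+4864251308951100=24930204590758260
r25: T_25,10=10×108254081784931500+120622574326072500=1203163392175387500; T_25,11=11×63100165695775560+108254081784931500=802355904438462660; T_25,12=12×24930204590758260+63100165695775560=362262620784874680
Read S(25,10) = 1203163392175387500, S(25,11) = 802355904438462660, S(25,12) = 362262620784874680.

1203163392175387500, 802355904438462660, 362262620784874680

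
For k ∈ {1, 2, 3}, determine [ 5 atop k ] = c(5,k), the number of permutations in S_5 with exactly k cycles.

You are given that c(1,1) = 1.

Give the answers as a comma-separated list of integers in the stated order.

[2] T[2,1]:1*1+0=1 · T[2,2]:1*0+1=1
[3] T[3,1]:2*1+0=2 · T[3,2]:2*1+1=3 · T[3,3]:2*0+1=1
[4] T[4,1]:3*2+0=6 · T[4,2]:3*3+2=11 · T[4,3]:3*1+3=6
[5] T[5,1]:4*6+0=24 · T[5,2]:4*11+6=50 · T[5,3]:4*6+11=35
Read c(5,1) = 24, c(5,2) = 50, c(5,3) = 35.

24, 50, 35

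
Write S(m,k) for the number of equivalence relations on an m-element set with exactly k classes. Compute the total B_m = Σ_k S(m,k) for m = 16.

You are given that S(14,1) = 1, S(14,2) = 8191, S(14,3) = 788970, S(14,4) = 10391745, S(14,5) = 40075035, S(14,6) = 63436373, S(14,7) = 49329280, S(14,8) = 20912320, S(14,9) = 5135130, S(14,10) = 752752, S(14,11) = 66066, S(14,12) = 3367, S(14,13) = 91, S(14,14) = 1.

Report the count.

i=15: T(15,1)=0+1·1=1 | T(15,2)=1+2·8191=16383 | T(15,3)=8191+3·788970=2375101 | T(15,4)=788970+4·10391745=42355950 | T(15,5)=10391745+5·40075035=210766920 | T(15,6)=40075035+6·63436373=420693273 | T(15,7)=63436373+7·49329280=408741333 | T(15,8)=49329280+8·20912320=216627840 | T(15,9)=20912320+9·5135130=67128490 | T(15,10)=5135130+10·752752=12662650 | T(15,11)=752752+11·66066=1479478 | T(15,12)=66066+12·3367=106470 | T(15,13)=3367+13·91=4550 | T(15,14)=91+14·1=105 | T(15,15)=1+15·0=1
i=16: T(16,1)=0+1·1=1 | T(16,2)=1+2·16383=32767 | T(16,3)=16383+3·2375101=7141686 | T(16,4)=2375101+4·42355950=171798901 | T(16,5)=42355950+5·210766920=1096190550 | T(16,6)=210766920+6·420693273=2734926558 | T(16,7)=420693273+7·408741333=3281882604 | T(16,8)=408741333+8·216627840=2141764053 | T(16,9)=216627840+9·67128490=820784250 | T(16,10)=67128490+10·12662650=193754990 | T(16,11)=12662650+11·1479478=28936908 | T(16,12)=1479478+12·106470=2757118 | T(16,13)=106470+13·4550=165620 | T(16,14)=4550+14·105=6020 | T(16,15)=105+15·1=120 | T(16,16)=1+16·0=1
B_16 = ΣS(16,k) = 1+32767+7141686+171798901+1096190550+2734926558+3281882604+2141764053+820784250+193754990+28936908+2757118+165620+6020+120+1 = 10480142147

10480142147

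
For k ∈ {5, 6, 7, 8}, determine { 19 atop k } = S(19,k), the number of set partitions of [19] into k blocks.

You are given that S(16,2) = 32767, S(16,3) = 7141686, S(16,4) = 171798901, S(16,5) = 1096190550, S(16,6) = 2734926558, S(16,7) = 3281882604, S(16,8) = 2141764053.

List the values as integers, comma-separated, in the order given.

[17] T[17,3]:3*7141686+32767=21457825 · T[17,4]:4*171798901+7141686=694337290 · T[17,5]:5*1096190550+171798901=5652751651 · T[17,6]:6*2734926558+1096190550=17505749898 · T[17,7]:7*3281882604+2734926558=25708104786 · T[17,8]:8*2141764053+3281882604=20415995028
[18] T[18,4]:4*694337290+21457825=2798806985 · T[18,5]:5*5652751651+694337290=28958095545 · T[18,6]:6*17505749898+5652751651=110687251039 · T[18,7]:7*25708104786+17505749898=197462483400 · T[18,8]:8*20415995028+25708104786=189036065010
[19] T[19,5]:5*28958095545+2798806985=147589284710 · T[19,6]:6*110687251039+28958095545=693081601779 · T[19,7]:7*197462483400+110687251039=1492924634839 · T[19,8]:8*189036065010+197462483400=1709751003480
Read S(19,5) = 147589284710, S(19,6) = 693081601779, S(19,7) = 1492924634839, S(19,8) = 1709751003480.

147589284710, 693081601779, 1492924634839, 1709751003480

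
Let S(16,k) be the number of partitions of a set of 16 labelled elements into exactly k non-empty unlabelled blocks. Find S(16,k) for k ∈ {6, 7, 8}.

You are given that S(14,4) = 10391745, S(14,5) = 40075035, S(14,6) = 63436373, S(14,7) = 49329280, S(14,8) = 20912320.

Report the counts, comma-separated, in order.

2734926558, 3281882604, 2141764053

@15  (15,5):40075035·5+10391745→210766920, (15,6):63436373·6+40075035→420693273, (15,7):49329280·7+63436373→408741333, (15,8):20912320·8+49329280→216627840
@16  (16,6):420693273·6+210766920→2734926558, (16,7):408741333·7+420693273→3281882604, (16,8):216627840·8+408741333→2141764053
Read S(16,6) = 2734926558, S(16,7) = 3281882604, S(16,8) = 2141764053.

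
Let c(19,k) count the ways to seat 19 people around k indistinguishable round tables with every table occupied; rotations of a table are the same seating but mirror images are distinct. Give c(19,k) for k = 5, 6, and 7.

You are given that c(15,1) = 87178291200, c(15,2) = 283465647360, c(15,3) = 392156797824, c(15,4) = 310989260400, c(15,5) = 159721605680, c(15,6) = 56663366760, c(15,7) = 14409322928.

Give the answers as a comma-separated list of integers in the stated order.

r16: T_16,2=15×283465647360+87178291200=4339163001600; T_16,3=15×392156797824+283465647360=6165817614720; T_16,4=15×310989260400+392156797824=5056995703824; T_16,5=15×159721605680+310989260400=2706813345600; T_16,6=15×56663366760+159721605680=1009672107080; T_16,7=15×14409322928+56663366760=272803210680
r17: T_17,3=16×6165817614720+4339163001600=102992244837120; T_17,4=16×5056995703824+6165817614720=87077748875904; T_17,5=16×2706813345600+5056995703824=48366009233424; T_17,6=16×1009672107080+2706813345600=18861567058880; T_17,7=16×272803210680+1009672107080=5374523477960
r18: T_18,4=17×87077748875904+102992244837120=1583313975727488; T_18,5=17×48366009233424+87077748875904=909299905844112; T_18,6=17×18861567058880+48366009233424=369012649234384; T_18,7=17×5374523477960+18861567058880=110228466184200
r19: T_19,5=18×909299905844112+1583313975727488=17950712280921504; T_19,6=18×369012649234384+909299905844112=7551527592063024; T_19,7=18×110228466184200+369012649234384=2353125040549984
Read c(19,5) = 17950712280921504, c(19,6) = 7551527592063024, c(19,7) = 2353125040549984.

17950712280921504, 7551527592063024, 2353125040549984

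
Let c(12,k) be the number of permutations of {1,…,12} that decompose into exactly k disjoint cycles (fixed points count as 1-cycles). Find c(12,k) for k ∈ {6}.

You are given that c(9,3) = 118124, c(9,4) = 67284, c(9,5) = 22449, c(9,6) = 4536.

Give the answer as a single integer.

13339535

i=10: T(10,4)=118124+9·67284=723680 | T(10,5)=67284+9·22449=269325 | T(10,6)=22449+9·4536=63273
i=11: T(11,5)=723680+10·269325=3416930 | T(11,6)=269325+10·63273=902055
i=12: T(12,6)=3416930+11·902055=13339535
Read c(12,6) = 13339535.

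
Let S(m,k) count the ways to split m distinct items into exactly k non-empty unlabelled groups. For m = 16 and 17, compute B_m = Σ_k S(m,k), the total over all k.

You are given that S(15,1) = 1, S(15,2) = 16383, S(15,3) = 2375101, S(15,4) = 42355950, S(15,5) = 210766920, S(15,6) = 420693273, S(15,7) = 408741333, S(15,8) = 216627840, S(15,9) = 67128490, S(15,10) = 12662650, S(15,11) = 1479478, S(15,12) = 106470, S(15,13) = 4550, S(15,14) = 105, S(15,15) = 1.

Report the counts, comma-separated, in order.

[16] T[16,1]:1*1+0=1 · T[16,2]:2*16383+1=32767 · T[16,3]:3*2375101+16383=7141686 · T[16,4]:4*42355950+2375101=171798901 · T[16,5]:5*210766920+42355950=1096190550 · T[16,6]:6*420693273+210766920=2734926558 · T[16,7]:7*408741333+420693273=3281882604 · T[16,8]:8*216627840+408741333=2141764053 · T[16,9]:9*67128490+216627840=820784250 · T[16,10]:10*12662650+67128490=193754990 · T[16,11]:11*1479478+12662650=28936908 · T[16,12]:12*106470+1479478=2757118 · T[16,13]:13*4550+106470=165620 · T[16,14]:14*105+4550=6020 · T[16,15]:15*1+105=120 · T[16,16]:16*0+1=1
[17] T[17,1]:1*1+0=1 · T[17,2]:2*32767+1=65535 · T[17,3]:3*7141686+32767=21457825 · T[17,4]:4*171798901+7141686=694337290 · T[17,5]:5*1096190550+171798901=5652751651 · T[17,6]:6*2734926558+1096190550=17505749898 · T[17,7]:7*3281882604+2734926558=25708104786 · T[17,8]:8*2141764053+3281882604=20415995028 · T[17,9]:9*820784250+2141764053=9528822303 · T[17,10]:10*193754990+820784250=2758334150 · T[17,11]:11*28936908+193754990=512060978 · T[17,12]:12*2757118+28936908=62022324 · T[17,13]:13*165620+2757118=4910178 · T[17,14]:14*6020+165620=249900 · T[17,15]:15*120+6020=7820 · T[17,16]:16*1+120=136 · T[17,17]:17*0+1=1
B_16 = ΣS(16,k) = 1+32767+7141686+171798901+1096190550+2734926558+3281882604+2141764053+820784250+193754990+28936908+2757118+165620+6020+120+1 = 10480142147
B_17 = ΣS(17,k) = 1+65535+21457825+694337290+5652751651+17505749898+25708104786+20415995028+9528822303+2758334150+512060978+62022324+4910178+249900+7820+136+1 = 82864869804

10480142147, 82864869804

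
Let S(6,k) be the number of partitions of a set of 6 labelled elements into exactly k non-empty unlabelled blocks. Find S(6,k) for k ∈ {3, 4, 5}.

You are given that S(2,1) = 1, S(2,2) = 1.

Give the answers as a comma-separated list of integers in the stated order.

90, 65, 15

r3: T_3,1=1×1+0=1; T_3,2=2×1+1=3; T_3,3=3×0+1=1
r4: T_4,1=1×1+0=1; T_4,2=2×3+1=7; T_4,3=3×1+3=6; T_4,4=4×0+1=1
r5: T_5,2=2×7+1=15; T_5,3=3×6+7=25; T_5,4=4×1+6=10; T_5,5=5×0+1=1
r6: T_6,3=3×25+15=90; T_6,4=4×10+25=65; T_6,5=5×1+10=15
Read S(6,3) = 90, S(6,4) = 65, S(6,5) = 15.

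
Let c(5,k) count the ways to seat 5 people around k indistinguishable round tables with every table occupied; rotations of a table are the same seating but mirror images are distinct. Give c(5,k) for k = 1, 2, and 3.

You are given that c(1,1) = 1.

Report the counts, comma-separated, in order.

@2  (2,1):1·1+0→1, (2,2):0·1+1→1
@3  (3,1):1·2+0→2, (3,2):1·2+1→3, (3,3):0·2+1→1
@4  (4,1):2·3+0→6, (4,2):3·3+2→11, (4,3):1·3+3→6
@5  (5,1):6·4+0→24, (5,2):11·4+6→50, (5,3):6·4+11→35
Read c(5,1) = 24, c(5,2) = 50, c(5,3) = 35.

24, 50, 35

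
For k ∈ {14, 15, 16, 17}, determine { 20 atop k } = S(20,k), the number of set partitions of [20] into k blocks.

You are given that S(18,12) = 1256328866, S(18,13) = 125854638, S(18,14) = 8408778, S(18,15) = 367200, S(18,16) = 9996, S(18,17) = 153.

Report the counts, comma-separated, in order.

r19: T_19,13=13×125854638+1256328866=2892439160; T_19,14=14×8408778+125854638=243577530; T_19,15=15×367200+8408778=13916778; T_19,16=16×9996+367200=527136; T_19,17=17×153+9996=12597
r20: T_20,14=14×243577530+2892439160=6302524580; T_20,15=15×13916778+243577530=452329200; T_20,16=16×527136+13916778=22350954; T_20,17=17×12597+527136=741285
Read S(20,14) = 6302524580, S(20,15) = 452329200, S(20,16) = 22350954, S(20,17) = 741285.

6302524580, 452329200, 22350954, 741285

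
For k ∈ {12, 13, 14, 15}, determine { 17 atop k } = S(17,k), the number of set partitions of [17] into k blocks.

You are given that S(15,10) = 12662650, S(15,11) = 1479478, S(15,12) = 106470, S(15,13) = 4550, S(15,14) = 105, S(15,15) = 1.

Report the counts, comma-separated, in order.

r16: T_16,11=11×1479478+12662650=28936908; T_16,12=12×106470+1479478=2757118; T_16,13=13×4550+106470=165620; T_16,14=14×105+4550=6020; T_16,15=15×1+105=120
r17: T_17,12=12×2757118+28936908=62022324; T_17,13=13×165620+2757118=4910178; T_17,14=14×6020+165620=249900; T_17,15=15×120+6020=7820
Read S(17,12) = 62022324, S(17,13) = 4910178, S(17,14) = 249900, S(17,15) = 7820.

62022324, 4910178, 249900, 7820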